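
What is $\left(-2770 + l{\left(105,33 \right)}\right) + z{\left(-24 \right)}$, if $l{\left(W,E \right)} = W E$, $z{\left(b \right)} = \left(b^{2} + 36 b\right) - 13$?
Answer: $394$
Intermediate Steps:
$z{\left(b \right)} = -13 + b^{2} + 36 b$
$l{\left(W,E \right)} = E W$
$\left(-2770 + l{\left(105,33 \right)}\right) + z{\left(-24 \right)} = \left(-2770 + 33 \cdot 105\right) + \left(-13 + \left(-24\right)^{2} + 36 \left(-24\right)\right) = \left(-2770 + 3465\right) - 301 = 695 - 301 = 394$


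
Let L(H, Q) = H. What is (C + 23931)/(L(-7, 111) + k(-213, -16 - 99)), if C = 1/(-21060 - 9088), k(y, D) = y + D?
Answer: -721471787/10099580 ≈ -71.436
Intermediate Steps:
k(y, D) = D + y
C = -1/30148 (C = 1/(-30148) = -1/30148 ≈ -3.3170e-5)
(C + 23931)/(L(-7, 111) + k(-213, -16 - 99)) = (-1/30148 + 23931)/(-7 + ((-16 - 99) - 213)) = 721471787/(30148*(-7 + (-115 - 213))) = 721471787/(30148*(-7 - 328)) = (721471787/30148)/(-335) = (721471787/30148)*(-1/335) = -721471787/10099580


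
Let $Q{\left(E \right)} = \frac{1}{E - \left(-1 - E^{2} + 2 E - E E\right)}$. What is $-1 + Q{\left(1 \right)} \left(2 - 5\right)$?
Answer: $- \frac{5}{2} \approx -2.5$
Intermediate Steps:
$Q{\left(E \right)} = \frac{1}{1 - E + 2 E^{2}}$ ($Q{\left(E \right)} = \frac{1}{E - \left(-1 - 2 E^{2} + 2 E\right)} = \frac{1}{E + \left(1 - 2 E + 2 E^{2}\right)} = \frac{1}{1 - E + 2 E^{2}}$)
$-1 + Q{\left(1 \right)} \left(2 - 5\right) = -1 + \frac{2 - 5}{1 - 1 + 2 \cdot 1^{2}} = -1 + \frac{2 - 5}{1 - 1 + 2 \cdot 1} = -1 + \frac{1}{1 - 1 + 2} \left(-3\right) = -1 + \frac{1}{2} \left(-3\right) = -1 - \frac{3}{2} = - \frac{5}{2}$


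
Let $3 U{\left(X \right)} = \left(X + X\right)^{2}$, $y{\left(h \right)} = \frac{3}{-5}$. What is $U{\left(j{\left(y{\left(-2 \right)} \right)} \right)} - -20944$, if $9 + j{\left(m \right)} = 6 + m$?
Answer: $\frac{524032}{25} \approx 20961.0$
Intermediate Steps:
$y{\left(h \right)} = - \frac{3}{5}$ ($y{\left(h \right)} = 3 \left(- \frac{1}{5}\right) = - \frac{3}{5}$)
$j{\left(m \right)} = -3 + m$ ($j{\left(m \right)} = -9 + \left(6 + m\right) = -3 + m$)
$U{\left(X \right)} = \frac{4 X^{2}}{3}$ ($U{\left(X \right)} = \frac{\left(X + X\right)^{2}}{3} = \frac{\left(2 X\right)^{2}}{3} = \frac{4 X^{2}}{3}$)
$U{\left(j{\left(y{\left(-2 \right)} \right)} \right)} - -20944 = \frac{4 \left(-3 - \frac{3}{5}\right)^{2}}{3} - -20944 = \frac{4 \left(- \frac{18}{5}\right)^{2}}{3} + 20944 = \frac{4}{3} \cdot \frac{324}{25} + 20944 = \frac{432}{25} + 20944 = \frac{524032}{25}$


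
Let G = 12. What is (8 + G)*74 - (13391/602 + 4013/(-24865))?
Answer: 3117595573/2138390 ≈ 1457.9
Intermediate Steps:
(8 + G)*74 - (13391/602 + 4013/(-24865)) = (8 + 12)*74 - (13391/602 + 4013/(-24865)) = 20*74 - (13391*(1/602) + 4013*(-1/24865)) = 1480 - (1913/86 - 4013/24865) = 1480 - 1*47221627/2138390 = 1480 - 47221627/2138390 = 3117595573/2138390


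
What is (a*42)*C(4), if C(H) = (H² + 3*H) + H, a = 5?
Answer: 6720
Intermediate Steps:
C(H) = H² + 4*H
(a*42)*C(4) = (5*42)*(4*(4 + 4)) = 210*(4*8) = 210*32 = 6720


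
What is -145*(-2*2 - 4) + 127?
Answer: 1287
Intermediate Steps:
-145*(-2*2 - 4) + 127 = -145*(-4 - 4) + 127 = -145*(-8) + 127 = 1160 + 127 = 1287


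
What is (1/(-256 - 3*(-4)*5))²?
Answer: 1/38416 ≈ 2.6031e-5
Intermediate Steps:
(1/(-256 - 3*(-4)*5))² = (1/(-256 + 12*5))² = (1/(-256 + 60))² = (1/(-196))² = (-1/196)² = 1/38416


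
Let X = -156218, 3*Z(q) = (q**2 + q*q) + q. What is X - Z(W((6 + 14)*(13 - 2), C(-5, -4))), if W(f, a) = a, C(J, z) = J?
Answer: -156233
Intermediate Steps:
Z(q) = q/3 + 2*q**2/3 (Z(q) = ((q**2 + q*q) + q)/3 = ((q**2 + q**2) + q)/3 = (2*q**2 + q)/3 = (q + 2*q**2)/3 = q/3 + 2*q**2/3)
X - Z(W((6 + 14)*(13 - 2), C(-5, -4))) = -156218 - (-5)*(1 + 2*(-5))/3 = -156218 - (-5)*(1 - 10)/3 = -156218 - (-5)*(-9)/3 = -156218 - 1*15 = -156218 - 15 = -156233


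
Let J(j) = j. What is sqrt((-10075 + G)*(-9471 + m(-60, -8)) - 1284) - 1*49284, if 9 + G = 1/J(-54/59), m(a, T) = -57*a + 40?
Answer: -49284 + sqrt(19640947254)/18 ≈ -41498.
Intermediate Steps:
m(a, T) = 40 - 57*a
G = -545/54 (G = -9 + 1/(-54/59) = -9 - 59/54 = -545/54 ≈ -10.093)
sqrt((-10075 + G)*(-9471 + m(-60, -8)) - 1284) - 1*49284 = sqrt((-10075 - 545/54)*(-9471 + (40 - 57*(-60))) - 1284) - 1*49284 = sqrt(-544595*(-9471 + (40 + 3420))/54 - 1284) - 49284 = sqrt(-544595*(-9471 + 3460)/54 - 1284) - 49284 = sqrt(-544595/54*(-6011) - 1284) - 49284 = sqrt(3273560545/54 - 1284) - 49284 = sqrt(3273491209/54) - 49284 = sqrt(19640947254)/18 - 49284 = -49284 + sqrt(19640947254)/18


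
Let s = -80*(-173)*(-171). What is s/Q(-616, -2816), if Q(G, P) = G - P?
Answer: -59166/55 ≈ -1075.7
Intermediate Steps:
s = -2366640 (s = 13840*(-171) = -2366640)
s/Q(-616, -2816) = -2366640/(-616 - 1*(-2816)) = -2366640/(-616 + 2816) = -2366640/2200 = -2366640*1/2200 = -59166/55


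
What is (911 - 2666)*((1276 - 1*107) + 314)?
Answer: -2602665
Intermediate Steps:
(911 - 2666)*((1276 - 1*107) + 314) = -1755*((1276 - 107) + 314) = -1755*(1169 + 314) = -1755*1483 = -2602665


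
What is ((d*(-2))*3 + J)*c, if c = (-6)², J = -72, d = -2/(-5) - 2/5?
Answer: -2592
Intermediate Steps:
d = 0 (d = -2*(-⅕) - 2*⅕ = ⅖ - ⅖ = 0)
c = 36
((d*(-2))*3 + J)*c = ((0*(-2))*3 - 72)*36 = (0*3 - 72)*36 = (0 - 72)*36 = -72*36 = -2592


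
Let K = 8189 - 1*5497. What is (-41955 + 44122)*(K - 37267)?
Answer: -74924025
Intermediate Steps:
K = 2692 (K = 8189 - 5497 = 2692)
(-41955 + 44122)*(K - 37267) = (-41955 + 44122)*(2692 - 37267) = 2167*(-34575) = -74924025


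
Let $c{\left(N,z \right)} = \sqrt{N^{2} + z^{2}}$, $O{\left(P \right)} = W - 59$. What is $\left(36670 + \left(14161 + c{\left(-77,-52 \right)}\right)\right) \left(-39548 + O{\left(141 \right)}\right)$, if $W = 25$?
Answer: $-2011992642 - 39582 \sqrt{8633} \approx -2.0157 \cdot 10^{9}$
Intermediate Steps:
$O{\left(P \right)} = -34$ ($O{\left(P \right)} = 25 - 59 = -34$)
$\left(36670 + \left(14161 + c{\left(-77,-52 \right)}\right)\right) \left(-39548 + O{\left(141 \right)}\right) = \left(36670 + \left(14161 + \sqrt{\left(-77\right)^{2} + \left(-52\right)^{2}}\right)\right) \left(-39548 - 34\right) = \left(36670 + \left(14161 + \sqrt{5929 + 2704}\right)\right) \left(-39582\right) = \left(36670 + \left(14161 + \sqrt{8633}\right)\right) \left(-39582\right) = \left(50831 + \sqrt{8633}\right) \left(-39582\right) = -2011992642 - 39582 \sqrt{8633}$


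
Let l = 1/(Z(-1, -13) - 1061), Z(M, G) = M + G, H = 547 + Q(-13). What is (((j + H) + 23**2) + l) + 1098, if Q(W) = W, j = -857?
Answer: 1401799/1075 ≈ 1304.0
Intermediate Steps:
H = 534 (H = 547 - 13 = 534)
Z(M, G) = G + M
l = -1/1075 (l = 1/((-13 - 1) - 1061) = 1/(-14 - 1061) = 1/(-1075) = -1/1075 ≈ -0.00093023)
(((j + H) + 23**2) + l) + 1098 = (((-857 + 534) + 23**2) - 1/1075) + 1098 = ((-323 + 529) - 1/1075) + 1098 = (206 - 1/1075) + 1098 = 221449/1075 + 1098 = 1401799/1075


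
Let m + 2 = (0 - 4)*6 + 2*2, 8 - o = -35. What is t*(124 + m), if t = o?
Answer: 4386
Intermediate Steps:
o = 43 (o = 8 - 1*(-35) = 8 + 35 = 43)
t = 43
m = -22 (m = -2 + ((0 - 4)*6 + 2*2) = -2 + (-4*6 + 4) = -2 + (-24 + 4) = -2 - 20 = -22)
t*(124 + m) = 43*(124 - 22) = 43*102 = 4386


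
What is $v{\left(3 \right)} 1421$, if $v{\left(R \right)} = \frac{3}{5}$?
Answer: $\frac{4263}{5} \approx 852.6$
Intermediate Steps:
$v{\left(R \right)} = \frac{3}{5}$ ($v{\left(R \right)} = 3 \cdot \frac{1}{5} = \frac{3}{5}$)
$v{\left(3 \right)} 1421 = \frac{3}{5} \cdot 1421 = \frac{4263}{5}$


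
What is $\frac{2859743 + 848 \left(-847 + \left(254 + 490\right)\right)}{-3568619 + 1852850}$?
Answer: $- \frac{924133}{571923} \approx -1.6158$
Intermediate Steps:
$\frac{2859743 + 848 \left(-847 + \left(254 + 490\right)\right)}{-3568619 + 1852850} = \frac{2859743 + 848 \left(-847 + 744\right)}{-1715769} = \left(2859743 + 848 \left(-103\right)\right) \left(- \frac{1}{1715769}\right) = \left(2859743 - 87344\right) \left(- \frac{1}{1715769}\right) = 2772399 \left(- \frac{1}{1715769}\right) = - \frac{924133}{571923}$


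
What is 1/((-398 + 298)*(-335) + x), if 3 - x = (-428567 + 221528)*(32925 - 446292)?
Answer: -1/85583056810 ≈ -1.1685e-11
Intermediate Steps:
x = -85583090310 (x = 3 - (-428567 + 221528)*(32925 - 446292) = 3 - (-207039)*(-413367) = 3 - 1*85583090313 = 3 - 85583090313 = -85583090310)
1/((-398 + 298)*(-335) + x) = 1/((-398 + 298)*(-335) - 85583090310) = 1/(-100*(-335) - 85583090310) = 1/(33500 - 85583090310) = 1/(-85583056810) = -1/85583056810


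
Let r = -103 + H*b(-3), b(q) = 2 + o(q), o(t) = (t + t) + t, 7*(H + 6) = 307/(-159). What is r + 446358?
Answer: 70961530/159 ≈ 4.4630e+5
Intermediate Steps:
H = -6985/1113 (H = -6 + (307/(-159))/7 = -6 + (307*(-1/159))/7 = -6 + (⅐)*(-307/159) = -6 - 307/1113 = -6985/1113 ≈ -6.2758)
o(t) = 3*t (o(t) = 2*t + t = 3*t)
b(q) = 2 + 3*q
r = -9392/159 (r = -103 - 6985*(2 + 3*(-3))/1113 = -103 - 6985*(2 - 9)/1113 = -103 - 6985/1113*(-7) = -103 + 6985/159 = -9392/159 ≈ -59.069)
r + 446358 = -9392/159 + 446358 = 70961530/159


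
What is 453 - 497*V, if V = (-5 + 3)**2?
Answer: -1535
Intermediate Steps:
V = 4 (V = (-2)**2 = 4)
453 - 497*V = 453 - 497*4 = 453 - 1988 = -1535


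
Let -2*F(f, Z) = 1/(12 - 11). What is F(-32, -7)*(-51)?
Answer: 51/2 ≈ 25.500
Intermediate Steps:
F(f, Z) = -1/2 (F(f, Z) = -1/(2*(12 - 11)) = -1/2/1 = -1/2*1 = -1/2)
F(-32, -7)*(-51) = -1/2*(-51) = 51/2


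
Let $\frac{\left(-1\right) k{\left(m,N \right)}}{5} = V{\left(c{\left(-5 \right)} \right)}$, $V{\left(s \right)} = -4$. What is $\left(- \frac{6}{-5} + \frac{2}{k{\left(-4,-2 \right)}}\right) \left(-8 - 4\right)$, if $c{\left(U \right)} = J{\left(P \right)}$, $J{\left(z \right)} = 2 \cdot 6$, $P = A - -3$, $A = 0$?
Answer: $- \frac{78}{5} \approx -15.6$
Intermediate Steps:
$P = 3$ ($P = 0 - -3 = 0 + 3 = 3$)
$J{\left(z \right)} = 12$
$c{\left(U \right)} = 12$
$k{\left(m,N \right)} = 20$ ($k{\left(m,N \right)} = \left(-5\right) \left(-4\right) = 20$)
$\left(- \frac{6}{-5} + \frac{2}{k{\left(-4,-2 \right)}}\right) \left(-8 - 4\right) = \left(- \frac{6}{-5} + \frac{2}{20}\right) \left(-8 - 4\right) = \left(\left(-6\right) \left(- \frac{1}{5}\right) + 2 \cdot \frac{1}{20}\right) \left(-12\right) = \left(\frac{6}{5} + \frac{1}{10}\right) \left(-12\right) = \frac{13}{10} \left(-12\right) = - \frac{78}{5}$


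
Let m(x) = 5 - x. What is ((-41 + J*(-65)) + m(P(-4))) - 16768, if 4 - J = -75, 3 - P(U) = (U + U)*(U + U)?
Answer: -21878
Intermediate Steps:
P(U) = 3 - 4*U² (P(U) = 3 - (U + U)*(U + U) = 3 - 2*U*2*U = 3 - 4*U²)
J = 79 (J = 4 - 1*(-75) = 4 + 75 = 79)
((-41 + J*(-65)) + m(P(-4))) - 16768 = ((-41 + 79*(-65)) + (5 - (3 - 4*(-4)²))) - 16768 = ((-41 - 5135) + (5 - (3 - 4*16))) - 16768 = (-5176 + (5 - (3 - 64))) - 16768 = (-5176 + (5 - 1*(-61))) - 16768 = (-5176 + (5 + 61)) - 16768 = (-5176 + 66) - 16768 = -5110 - 16768 = -21878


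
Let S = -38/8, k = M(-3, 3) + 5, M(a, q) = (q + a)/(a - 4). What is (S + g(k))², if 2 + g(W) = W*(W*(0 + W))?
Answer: 223729/16 ≈ 13983.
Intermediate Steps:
M(a, q) = (a + q)/(-4 + a)
k = 5 (k = (-3 + 3)/(-4 - 3) + 5 = 0/(-7) + 5 = -⅐*0 + 5 = 0 + 5 = 5)
S = -19/4 (S = -38*⅛ = -19/4 ≈ -4.7500)
g(W) = -2 + W³ (g(W) = -2 + W*(W*(0 + W)) = -2 + W*(W*W) = -2 + W*W² = -2 + W³)
(S + g(k))² = (-19/4 + (-2 + 5³))² = (-19/4 + (-2 + 125))² = (-19/4 + 123)² = (473/4)² = 223729/16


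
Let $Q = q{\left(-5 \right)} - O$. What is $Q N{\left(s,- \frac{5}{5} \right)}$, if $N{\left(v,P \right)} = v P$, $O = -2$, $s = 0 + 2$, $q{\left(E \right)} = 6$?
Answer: $-16$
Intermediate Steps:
$s = 2$
$N{\left(v,P \right)} = P v$
$Q = 8$ ($Q = 6 - -2 = 6 + 2 = 8$)
$Q N{\left(s,- \frac{5}{5} \right)} = 8 - \frac{5}{5} \cdot 2 = 8 \left(-5\right) \frac{1}{5} \cdot 2 = 8 \left(\left(-1\right) 2\right) = 8 \left(-2\right) = -16$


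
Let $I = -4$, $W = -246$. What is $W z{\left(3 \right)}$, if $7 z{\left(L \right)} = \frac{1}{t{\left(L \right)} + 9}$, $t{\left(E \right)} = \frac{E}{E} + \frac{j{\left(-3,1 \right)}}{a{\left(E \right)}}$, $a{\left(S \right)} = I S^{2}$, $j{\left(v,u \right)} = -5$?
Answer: $- \frac{8856}{2555} \approx -3.4661$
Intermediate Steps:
$a{\left(S \right)} = - 4 S^{2}$
$t{\left(E \right)} = 1 + \frac{5}{4 E^{2}}$ ($t{\left(E \right)} = \frac{E}{E} - \frac{5}{\left(-4\right) E^{2}} = 1 - 5 \left(- \frac{1}{4 E^{2}}\right) = 1 + \frac{5}{4 E^{2}}$)
$z{\left(L \right)} = \frac{1}{7 \left(10 + \frac{5}{4 L^{2}}\right)}$ ($z{\left(L \right)} = \frac{1}{7 \left(\left(1 + \frac{5}{4 L^{2}}\right) + 9\right)} = \frac{1}{7 \left(10 + \frac{5}{4 L^{2}}\right)}$)
$W z{\left(3 \right)} = - 246 \frac{4 \cdot 3^{2}}{35 \left(1 + 8 \cdot 3^{2}\right)} = - 246 \cdot \frac{4}{35} \cdot 9 \frac{1}{1 + 8 \cdot 9} = - 246 \cdot \frac{4}{35} \cdot 9 \frac{1}{1 + 72} = - 246 \cdot \frac{4}{35} \cdot 9 \cdot \frac{1}{73} = \left(-246\right) \frac{36}{2555} = - \frac{8856}{2555}$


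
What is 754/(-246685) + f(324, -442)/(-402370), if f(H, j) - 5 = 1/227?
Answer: -6914907862/2253171206315 ≈ -0.0030690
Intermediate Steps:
f(H, j) = 1136/227 (f(H, j) = 5 + 1/227 = 1136/227)
754/(-246685) + f(324, -442)/(-402370) = 754/(-246685) + (1136/227)/(-402370) = 754*(-1/246685) + (1136/227)*(-1/402370) = -754/246685 - 568/45668995 = -6914907862/2253171206315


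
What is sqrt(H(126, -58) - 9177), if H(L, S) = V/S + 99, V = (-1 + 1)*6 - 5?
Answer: I*sqrt(30538102)/58 ≈ 95.278*I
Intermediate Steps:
V = -5 (V = 0*6 - 5 = 0 - 5 = -5)
H(L, S) = 99 - 5/S (H(L, S) = -5/S + 99 = 99 - 5/S)
sqrt(H(126, -58) - 9177) = sqrt((99 - 5/(-58)) - 9177) = sqrt((99 - 5*(-1/58)) - 9177) = sqrt((99 + 5/58) - 9177) = sqrt(5747/58 - 9177) = sqrt(-526519/58) = I*sqrt(30538102)/58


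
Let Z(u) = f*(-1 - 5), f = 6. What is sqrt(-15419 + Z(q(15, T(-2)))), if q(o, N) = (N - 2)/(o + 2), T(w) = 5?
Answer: I*sqrt(15455) ≈ 124.32*I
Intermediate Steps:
q(o, N) = (-2 + N)/(2 + o)
Z(u) = -36 (Z(u) = 6*(-1 - 5) = 6*(-6) = -36)
sqrt(-15419 + Z(q(15, T(-2)))) = sqrt(-15419 - 36) = sqrt(-15455) = I*sqrt(15455)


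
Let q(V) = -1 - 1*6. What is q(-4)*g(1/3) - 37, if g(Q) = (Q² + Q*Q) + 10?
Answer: -977/9 ≈ -108.56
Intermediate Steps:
q(V) = -7 (q(V) = -1 - 6 = -7)
g(Q) = 10 + 2*Q² (g(Q) = (Q² + Q²) + 10 = 2*Q² + 10 = 10 + 2*Q²)
q(-4)*g(1/3) - 37 = -7*(10 + 2*(1/3)²) - 37 = -7*(10 + 2*(⅓)²) - 37 = -7*(10 + 2*(⅑)) - 37 = -7*(10 + 2/9) - 37 = -7*92/9 - 37 = -644/9 - 37 = -977/9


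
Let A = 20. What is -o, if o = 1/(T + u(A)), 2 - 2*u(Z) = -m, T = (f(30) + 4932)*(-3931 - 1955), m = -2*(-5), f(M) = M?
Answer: 1/29206326 ≈ 3.4239e-8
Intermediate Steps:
m = 10
T = -29206332 (T = (30 + 4932)*(-3931 - 1955) = 4962*(-5886) = -29206332)
u(Z) = 6 (u(Z) = 1 - (-1)*10/2 = 1 - 1/2*(-10) = 1 + 5 = 6)
o = -1/29206326 (o = 1/(-29206332 + 6) = 1/(-29206326) = -1/29206326 ≈ -3.4239e-8)
-o = -1*(-1/29206326) = 1/29206326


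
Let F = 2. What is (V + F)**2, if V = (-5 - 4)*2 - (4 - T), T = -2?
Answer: 484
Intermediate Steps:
V = -24 (V = (-5 - 4)*2 - (4 - 1*(-2)) = -9*2 - (4 + 2) = -18 - 1*6 = -18 - 6 = -24)
(V + F)**2 = (-24 + 2)**2 = (-22)**2 = 484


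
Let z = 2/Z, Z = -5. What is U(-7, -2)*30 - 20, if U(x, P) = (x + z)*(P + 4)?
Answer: -464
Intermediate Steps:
z = -⅖ (z = 2/(-5) = 2*(-⅕) = -⅖ ≈ -0.40000)
U(x, P) = (4 + P)*(-⅖ + x) (U(x, P) = (x - ⅖)*(P + 4) = (-⅖ + x)*(4 + P) = (4 + P)*(-⅖ + x))
U(-7, -2)*30 - 20 = (-8/5 + 4*(-7) - ⅖*(-2) - 2*(-7))*30 - 20 = (-8/5 - 28 + ⅘ + 14)*30 - 20 = -74/5*30 - 20 = -444 - 20 = -464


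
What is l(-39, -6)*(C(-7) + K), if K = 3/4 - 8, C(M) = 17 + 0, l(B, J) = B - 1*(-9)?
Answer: -585/2 ≈ -292.50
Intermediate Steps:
l(B, J) = 9 + B (l(B, J) = B + 9 = 9 + B)
C(M) = 17
K = -29/4 (K = 3*(1/4) - 8 = 3/4 - 8 = -29/4 ≈ -7.2500)
l(-39, -6)*(C(-7) + K) = (9 - 39)*(17 - 29/4) = -30*39/4 = -585/2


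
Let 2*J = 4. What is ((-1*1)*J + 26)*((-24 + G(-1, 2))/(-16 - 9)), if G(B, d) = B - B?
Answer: 576/25 ≈ 23.040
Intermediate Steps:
G(B, d) = 0
J = 2 (J = (½)*4 = 2)
((-1*1)*J + 26)*((-24 + G(-1, 2))/(-16 - 9)) = (-1*1*2 + 26)*((-24 + 0)/(-16 - 9)) = (-1*2 + 26)*(-24/(-25)) = (-2 + 26)*(-24*(-1/25)) = 24*(24/25) = 576/25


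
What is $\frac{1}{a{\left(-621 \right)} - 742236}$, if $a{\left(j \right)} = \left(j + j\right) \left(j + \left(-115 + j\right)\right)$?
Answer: $\frac{1}{943158} \approx 1.0603 \cdot 10^{-6}$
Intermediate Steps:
$a{\left(j \right)} = 2 j \left(-115 + 2 j\right)$
$\frac{1}{a{\left(-621 \right)} - 742236} = \frac{1}{2 \left(-621\right) \left(-115 + 2 \left(-621\right)\right) - 742236} = \frac{1}{2 \left(-621\right) \left(-115 - 1242\right) - 742236} = \frac{1}{2 \left(-621\right) \left(-1357\right) - 742236} = \frac{1}{1685394 - 742236} = \frac{1}{943158}$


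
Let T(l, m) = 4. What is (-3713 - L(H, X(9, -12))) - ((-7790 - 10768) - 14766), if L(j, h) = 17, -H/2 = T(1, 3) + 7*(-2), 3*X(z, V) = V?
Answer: 29594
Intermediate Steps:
X(z, V) = V/3
H = 20 (H = -2*(4 + 7*(-2)) = -2*(4 - 14) = -2*(-10) = 20)
(-3713 - L(H, X(9, -12))) - ((-7790 - 10768) - 14766) = (-3713 - 1*17) - ((-7790 - 10768) - 14766) = (-3713 - 17) - (-18558 - 14766) = -3730 - 1*(-33324) = -3730 + 33324 = 29594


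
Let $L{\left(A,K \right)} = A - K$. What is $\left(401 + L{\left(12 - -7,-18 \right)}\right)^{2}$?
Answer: $191844$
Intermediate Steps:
$\left(401 + L{\left(12 - -7,-18 \right)}\right)^{2} = \left(401 + \left(\left(12 - -7\right) - -18\right)\right)^{2} = \left(401 + \left(\left(12 + 7\right) + 18\right)\right)^{2} = \left(401 + \left(19 + 18\right)\right)^{2} = \left(401 + 37\right)^{2} = 438^{2} = 191844$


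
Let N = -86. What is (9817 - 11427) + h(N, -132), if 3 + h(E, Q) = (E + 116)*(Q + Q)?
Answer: -9533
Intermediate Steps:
h(E, Q) = -3 + 2*Q*(116 + E) (h(E, Q) = -3 + (E + 116)*(Q + Q) = -3 + (116 + E)*(2*Q) = -3 + 2*Q*(116 + E))
(9817 - 11427) + h(N, -132) = (9817 - 11427) + (-3 + 232*(-132) + 2*(-86)*(-132)) = -1610 + (-3 - 30624 + 22704) = -1610 - 7923 = -9533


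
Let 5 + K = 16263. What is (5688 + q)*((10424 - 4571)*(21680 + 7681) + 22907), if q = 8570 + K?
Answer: 5244871585440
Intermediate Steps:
K = 16258 (K = -5 + 16263 = 16258)
q = 24828 (q = 8570 + 16258 = 24828)
(5688 + q)*((10424 - 4571)*(21680 + 7681) + 22907) = (5688 + 24828)*((10424 - 4571)*(21680 + 7681) + 22907) = 30516*(5853*29361 + 22907) = 30516*(171849933 + 22907) = 30516*171872840 = 5244871585440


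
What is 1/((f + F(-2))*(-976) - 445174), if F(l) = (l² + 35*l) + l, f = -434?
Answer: 1/44778 ≈ 2.2332e-5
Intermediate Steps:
F(l) = l² + 36*l
1/((f + F(-2))*(-976) - 445174) = 1/((-434 - 2*(36 - 2))*(-976) - 445174) = 1/((-434 - 2*34)*(-976) - 445174) = 1/((-434 - 68)*(-976) - 445174) = 1/(-502*(-976) - 445174) = 1/(489952 - 445174) = 1/44778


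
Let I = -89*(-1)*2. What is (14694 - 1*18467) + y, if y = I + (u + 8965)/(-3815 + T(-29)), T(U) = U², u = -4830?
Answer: -10695665/2974 ≈ -3596.4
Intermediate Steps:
I = 178 (I = 89*2 = 178)
y = 525237/2974 (y = 178 + (-4830 + 8965)/(-3815 + (-29)²) = 178 + 4135/(-3815 + 841) = 178 + 4135/(-2974) = 178 + 4135*(-1/2974) = 178 - 4135/2974 = 525237/2974 ≈ 176.61)
(14694 - 1*18467) + y = (14694 - 1*18467) + 525237/2974 = (14694 - 18467) + 525237/2974 = -3773 + 525237/2974 = -10695665/2974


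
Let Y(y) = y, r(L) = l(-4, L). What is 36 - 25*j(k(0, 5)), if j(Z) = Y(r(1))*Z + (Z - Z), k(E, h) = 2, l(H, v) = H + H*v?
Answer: 436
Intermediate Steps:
r(L) = -4 - 4*L (r(L) = -4*(1 + L) = -4 - 4*L)
j(Z) = -8*Z (j(Z) = (-4 - 4*1)*Z + (Z - Z) = (-4 - 4)*Z + 0 = -8*Z + 0 = -8*Z)
36 - 25*j(k(0, 5)) = 36 - (-200)*2 = 36 - 25*(-16) = 36 + 400 = 436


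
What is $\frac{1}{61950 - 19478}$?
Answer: $\frac{1}{42472} \approx 2.3545 \cdot 10^{-5}$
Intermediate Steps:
$\frac{1}{61950 - 19478} = \frac{1}{42472}$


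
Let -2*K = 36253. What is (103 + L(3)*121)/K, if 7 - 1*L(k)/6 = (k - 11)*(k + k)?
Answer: -11438/5179 ≈ -2.2085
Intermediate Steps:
K = -36253/2 (K = -½*36253 = -36253/2 ≈ -18127.)
L(k) = 42 - 12*k*(-11 + k) (L(k) = 42 - 6*(k - 11)*(k + k) = 42 - 6*(-11 + k)*2*k = 42 - 12*k*(-11 + k))
(103 + L(3)*121)/K = (103 + (42 - 12*3² + 132*3)*121)/(-36253/2) = (103 + (42 - 12*9 + 396)*121)*(-2/36253) = (103 + (42 - 108 + 396)*121)*(-2/36253) = (103 + 330*121)*(-2/36253) = (103 + 39930)*(-2/36253) = 40033*(-2/36253) = -11438/5179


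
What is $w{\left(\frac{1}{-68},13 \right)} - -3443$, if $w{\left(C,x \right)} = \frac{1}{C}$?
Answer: $3375$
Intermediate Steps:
$w{\left(\frac{1}{-68},13 \right)} - -3443 = \frac{1}{\frac{1}{-68}} - -3443 = \frac{1}{- \frac{1}{68}} + 3443 = -68 + 3443 = 3375$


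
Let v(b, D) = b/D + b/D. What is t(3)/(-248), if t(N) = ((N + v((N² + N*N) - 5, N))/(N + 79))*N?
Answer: -35/20336 ≈ -0.0017211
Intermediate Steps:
v(b, D) = 2*b/D
t(N) = N*(N + 2*(-5 + 2*N²)/N)/(79 + N) (t(N) = ((N + 2*((N² + N*N) - 5)/N)/(N + 79))*N = ((N + 2*((N² + N²) - 5)/N)/(79 + N))*N = ((N + 2*(2*N² - 5)/N)/(79 + N))*N = ((N + 2*(-5 + 2*N²)/N)/(79 + N))*N = N*(N + 2*(-5 + 2*N²)/N)/(79 + N))
t(3)/(-248) = (5*(-2 + 3²)/(79 + 3))/(-248) = (5*(-2 + 9)/82)*(-1/248) = (5*(1/82)*7)*(-1/248) = (35/82)*(-1/248) = -35/20336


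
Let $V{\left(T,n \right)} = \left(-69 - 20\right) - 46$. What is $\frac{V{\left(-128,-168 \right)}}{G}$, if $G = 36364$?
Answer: $- \frac{135}{36364} \approx -0.0037125$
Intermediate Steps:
$V{\left(T,n \right)} = -135$ ($V{\left(T,n \right)} = -89 - 46 = -135$)
$\frac{V{\left(-128,-168 \right)}}{G} = - \frac{135}{36364}$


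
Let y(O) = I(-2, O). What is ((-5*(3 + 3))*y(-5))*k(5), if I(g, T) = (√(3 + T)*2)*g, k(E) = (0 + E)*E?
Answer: 3000*I*√2 ≈ 4242.6*I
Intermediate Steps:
k(E) = E² (k(E) = E*E = E²)
I(g, T) = 2*g*√(3 + T) (I(g, T) = (2*√(3 + T))*g = 2*g*√(3 + T))
y(O) = -4*√(3 + O) (y(O) = 2*(-2)*√(3 + O) = -4*√(3 + O))
((-5*(3 + 3))*y(-5))*k(5) = ((-5*(3 + 3))*(-4*√(3 - 5)))*5² = ((-5*6)*(-4*I*√2))*25 = -(-120)*I*√2*25 = (120*I*√2)*25 = 3000*I*√2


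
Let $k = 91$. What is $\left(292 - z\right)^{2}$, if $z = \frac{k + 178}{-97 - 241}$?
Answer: $\frac{9794071225}{114244} \approx 85729.0$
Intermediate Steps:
$z = - \frac{269}{338}$ ($z = \frac{91 + 178}{-97 - 241} = \frac{269}{-338} = 269 \left(- \frac{1}{338}\right) = - \frac{269}{338} \approx -0.79586$)
$\left(292 - z\right)^{2} = \left(292 - - \frac{269}{338}\right)^{2} = \left(292 + \frac{269}{338}\right)^{2} = \left(\frac{98965}{338}\right)^{2} = \frac{9794071225}{114244}$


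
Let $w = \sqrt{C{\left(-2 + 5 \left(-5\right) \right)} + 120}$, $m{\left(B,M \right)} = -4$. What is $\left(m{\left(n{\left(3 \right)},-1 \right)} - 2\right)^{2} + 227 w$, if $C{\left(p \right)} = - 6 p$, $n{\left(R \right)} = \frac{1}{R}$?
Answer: $36 + 227 \sqrt{282} \approx 3848.0$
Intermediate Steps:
$w = \sqrt{282}$ ($w = \sqrt{- 6 \left(-2 + 5 \left(-5\right)\right) + 120} = \sqrt{- 6 \left(-2 - 25\right) + 120} = \sqrt{\left(-6\right) \left(-27\right) + 120} = \sqrt{162 + 120} = \sqrt{282} \approx 16.793$)
$\left(m{\left(n{\left(3 \right)},-1 \right)} - 2\right)^{2} + 227 w = \left(-4 - 2\right)^{2} + 227 \sqrt{282} = \left(-6\right)^{2} + 227 \sqrt{282} = 36 + 227 \sqrt{282}$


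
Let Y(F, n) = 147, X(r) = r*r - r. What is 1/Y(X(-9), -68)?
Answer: 1/147 ≈ 0.0068027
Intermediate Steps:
X(r) = r² - r
1/Y(X(-9), -68) = 1/147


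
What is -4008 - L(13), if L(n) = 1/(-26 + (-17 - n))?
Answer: -224447/56 ≈ -4008.0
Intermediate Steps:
L(n) = 1/(-43 - n)
-4008 - L(13) = -4008 - (-1)/(43 + 13) = -4008 - (-1)/56 = -4008 - 1*(-1/56) = -4008 + 1/56 = -224447/56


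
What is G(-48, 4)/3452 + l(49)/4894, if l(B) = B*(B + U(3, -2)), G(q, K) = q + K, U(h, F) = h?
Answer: 1072545/2111761 ≈ 0.50789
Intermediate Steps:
G(q, K) = K + q
l(B) = B*(3 + B) (l(B) = B*(B + 3) = B*(3 + B))
G(-48, 4)/3452 + l(49)/4894 = (4 - 48)/3452 + (49*(3 + 49))/4894 = -44*1/3452 + (49*52)*(1/4894) = -11/863 + 2548*(1/4894) = -11/863 + 1274/2447 = 1072545/2111761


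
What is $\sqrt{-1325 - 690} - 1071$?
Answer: $-1071 + i \sqrt{2015} \approx -1071.0 + 44.889 i$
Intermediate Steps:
$\sqrt{-1325 - 690} - 1071 = \sqrt{-2015} - 1071 = i \sqrt{2015} - 1071 = -1071 + i \sqrt{2015}$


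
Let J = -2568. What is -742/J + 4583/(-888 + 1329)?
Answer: 2016061/188748 ≈ 10.681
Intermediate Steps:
-742/J + 4583/(-888 + 1329) = -742/(-2568) + 4583/(-888 + 1329) = -742*(-1/2568) + 4583/441 = 371/1284 + 4583*(1/441) = 371/1284 + 4583/441 = 2016061/188748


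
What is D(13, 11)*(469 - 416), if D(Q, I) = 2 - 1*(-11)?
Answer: 689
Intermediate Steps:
D(Q, I) = 13 (D(Q, I) = 2 + 11 = 13)
D(13, 11)*(469 - 416) = 13*(469 - 416) = 13*53 = 689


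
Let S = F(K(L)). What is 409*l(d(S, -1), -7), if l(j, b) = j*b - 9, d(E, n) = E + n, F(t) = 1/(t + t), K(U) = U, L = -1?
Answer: 1227/2 ≈ 613.50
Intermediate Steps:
F(t) = 1/(2*t)
S = -½ (S = (½)/(-1) = (½)*(-1) = -½ ≈ -0.50000)
l(j, b) = -9 + b*j (l(j, b) = b*j - 9 = -9 + b*j)
409*l(d(S, -1), -7) = 409*(-9 - 7*(-½ - 1)) = 409*(-9 - 7*(-3/2)) = 409*(-9 + 21/2) = 409*(3/2) = 1227/2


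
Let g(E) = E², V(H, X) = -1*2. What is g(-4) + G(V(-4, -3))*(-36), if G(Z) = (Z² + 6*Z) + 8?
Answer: 16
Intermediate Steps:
V(H, X) = -2
G(Z) = 8 + Z² + 6*Z
g(-4) + G(V(-4, -3))*(-36) = (-4)² + (8 + (-2)² + 6*(-2))*(-36) = 16 + (8 + 4 - 12)*(-36) = 16 + 0*(-36) = 16 + 0 = 16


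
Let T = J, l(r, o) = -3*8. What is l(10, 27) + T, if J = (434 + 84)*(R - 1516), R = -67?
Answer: -820018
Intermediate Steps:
l(r, o) = -24
J = -819994 (J = (434 + 84)*(-67 - 1516) = 518*(-1583) = -819994)
T = -819994
l(10, 27) + T = -24 - 819994 = -820018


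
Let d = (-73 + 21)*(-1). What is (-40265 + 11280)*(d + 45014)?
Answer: -1306238010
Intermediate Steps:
d = 52 (d = -52*(-1) = 52)
(-40265 + 11280)*(d + 45014) = (-40265 + 11280)*(52 + 45014) = -28985*45066 = -1306238010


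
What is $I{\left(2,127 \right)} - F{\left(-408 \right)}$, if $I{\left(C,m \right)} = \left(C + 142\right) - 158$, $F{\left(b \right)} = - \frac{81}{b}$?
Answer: $- \frac{1931}{136} \approx -14.199$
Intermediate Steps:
$I{\left(C,m \right)} = -16 + C$ ($I{\left(C,m \right)} = \left(142 + C\right) - 158 = -16 + C$)
$I{\left(2,127 \right)} - F{\left(-408 \right)} = \left(-16 + 2\right) - - \frac{81}{-408} = -14 - \left(-81\right) \left(- \frac{1}{408}\right) = -14 - \frac{27}{136} = - \frac{1931}{136}$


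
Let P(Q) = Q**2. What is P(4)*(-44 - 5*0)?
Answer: -704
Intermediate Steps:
P(4)*(-44 - 5*0) = 4**2*(-44 - 5*0) = 16*(-44 + 0) = 16*(-44) = -704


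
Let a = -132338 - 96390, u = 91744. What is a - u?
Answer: -320472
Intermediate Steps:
a = -228728
a - u = -228728 - 1*91744 = -228728 - 91744 = -320472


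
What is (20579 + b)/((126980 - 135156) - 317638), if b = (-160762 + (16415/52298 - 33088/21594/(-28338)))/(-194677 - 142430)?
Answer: -55504664802338601912859/878749103190772318614372 ≈ -0.063163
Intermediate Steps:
b = 1286204233844153017/2697088225769218998 (b = (-160762 + (16415*(1/52298) - 33088*1/21594*(-1/28338)))/(-337107) = (-160762 + (16415/52298 - 16544/10797*(-1/28338)))*(-1/337107) = (-160762 + (16415/52298 + 8272/152982693))*(-1/337107) = (-160762 + 2511643514651/8000688878514)*(-1/337107) = -1286204233844153017/8000688878514*(-1/337107) = 1286204233844153017/2697088225769218998 ≈ 0.47689)
(20579 + b)/((126980 - 135156) - 317638) = (20579 + 1286204233844153017/2697088225769218998)/((126980 - 135156) - 317638) = 55504664802338601912859/(2697088225769218998*(-8176 - 317638)) = (55504664802338601912859/2697088225769218998)/(-325814) = (55504664802338601912859/2697088225769218998)*(-1/325814) = -55504664802338601912859/878749103190772318614372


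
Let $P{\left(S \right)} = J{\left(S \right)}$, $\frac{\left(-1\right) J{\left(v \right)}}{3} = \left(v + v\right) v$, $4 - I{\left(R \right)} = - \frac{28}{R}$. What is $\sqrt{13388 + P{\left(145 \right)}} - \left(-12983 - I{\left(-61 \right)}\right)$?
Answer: $\frac{792179}{61} + i \sqrt{112762} \approx 12987.0 + 335.8 i$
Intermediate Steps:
$I{\left(R \right)} = 4 + \frac{28}{R}$ ($I{\left(R \right)} = 4 - - \frac{28}{R} = 4 + \frac{28}{R}$)
$J{\left(v \right)} = - 6 v^{2}$ ($J{\left(v \right)} = - 3 \left(v + v\right) v = - 3 \cdot 2 v v = - 3 \cdot 2 v^{2} = - 6 v^{2}$)
$P{\left(S \right)} = - 6 S^{2}$
$\sqrt{13388 + P{\left(145 \right)}} - \left(-12983 - I{\left(-61 \right)}\right) = \sqrt{13388 - 6 \cdot 145^{2}} - \left(-12983 - \left(4 + \frac{28}{-61}\right)\right) = \sqrt{13388 - 126150} - \left(-12983 - \left(4 + 28 \left(- \frac{1}{61}\right)\right)\right) = \sqrt{13388 - 126150} - \left(-12983 - \left(4 - \frac{28}{61}\right)\right) = \sqrt{-112762} - \left(-12983 - \frac{216}{61}\right) = i \sqrt{112762} - \left(-12983 - \frac{216}{61}\right) = i \sqrt{112762} - - \frac{792179}{61} = i \sqrt{112762} + \frac{792179}{61} = \frac{792179}{61} + i \sqrt{112762}$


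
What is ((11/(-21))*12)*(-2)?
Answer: 88/7 ≈ 12.571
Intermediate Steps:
((11/(-21))*12)*(-2) = ((11*(-1/21))*12)*(-2) = -11/21*12*(-2) = -44/7*(-2) = 88/7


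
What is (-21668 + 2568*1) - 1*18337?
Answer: -37437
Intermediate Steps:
(-21668 + 2568*1) - 1*18337 = (-21668 + 2568) - 18337 = -19100 - 18337 = -37437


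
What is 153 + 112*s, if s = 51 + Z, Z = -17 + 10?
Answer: 5081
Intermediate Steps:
Z = -7
s = 44 (s = 51 - 7 = 44)
153 + 112*s = 153 + 112*44 = 153 + 4928 = 5081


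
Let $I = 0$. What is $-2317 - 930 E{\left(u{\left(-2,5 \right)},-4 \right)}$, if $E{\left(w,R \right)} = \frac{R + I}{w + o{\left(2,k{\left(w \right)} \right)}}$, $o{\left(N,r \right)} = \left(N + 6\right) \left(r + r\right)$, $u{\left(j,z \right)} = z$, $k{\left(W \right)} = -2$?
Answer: $- \frac{22093}{9} \approx -2454.8$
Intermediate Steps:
$o{\left(N,r \right)} = 2 r \left(6 + N\right)$ ($o{\left(N,r \right)} = \left(6 + N\right) 2 r = 2 r \left(6 + N\right)$)
$E{\left(w,R \right)} = \frac{R}{-32 + w}$ ($E{\left(w,R \right)} = \frac{R + 0}{w + 2 \left(-2\right) \left(6 + 2\right)} = \frac{R}{w + 2 \left(-2\right) 8} = \frac{R}{w - 32} = \frac{R}{-32 + w}$)
$-2317 - 930 E{\left(u{\left(-2,5 \right)},-4 \right)} = -2317 - 930 \left(- \frac{4}{-32 + 5}\right) = -2317 - 930 \left(- \frac{4}{-27}\right) = -2317 - 930 \left(\left(-4\right) \left(- \frac{1}{27}\right)\right) = -2317 - \frac{1240}{9} = - \frac{22093}{9}$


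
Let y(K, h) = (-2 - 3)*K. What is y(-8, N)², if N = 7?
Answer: 1600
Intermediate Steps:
y(K, h) = -5*K
y(-8, N)² = (-5*(-8))² = 40² = 1600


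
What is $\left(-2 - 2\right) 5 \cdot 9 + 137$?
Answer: $-43$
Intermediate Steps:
$\left(-2 - 2\right) 5 \cdot 9 + 137 = \left(-4\right) 5 \cdot 9 + 137 = \left(-20\right) 9 + 137 = -180 + 137 = -43$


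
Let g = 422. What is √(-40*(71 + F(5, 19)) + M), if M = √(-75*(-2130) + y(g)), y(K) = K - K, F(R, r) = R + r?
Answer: √(-3800 + 15*√710) ≈ 58.312*I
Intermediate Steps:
y(K) = 0
M = 15*√710 (M = √(-75*(-2130) + 0) = √(159750 + 0) = √159750 = 15*√710 ≈ 399.69)
√(-40*(71 + F(5, 19)) + M) = √(-40*(71 + (5 + 19)) + 15*√710) = √(-40*(71 + 24) + 15*√710) = √(-40*95 + 15*√710) = √(-3800 + 15*√710)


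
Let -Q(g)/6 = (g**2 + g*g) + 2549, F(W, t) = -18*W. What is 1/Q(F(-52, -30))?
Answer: -1/10528446 ≈ -9.4981e-8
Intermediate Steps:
Q(g) = -15294 - 12*g**2 (Q(g) = -6*((g**2 + g*g) + 2549) = -6*((g**2 + g**2) + 2549) = -6*(2*g**2 + 2549) = -6*(2549 + 2*g**2) = -15294 - 12*g**2)
1/Q(F(-52, -30)) = 1/(-15294 - 12*(-18*(-52))**2) = 1/(-15294 - 12*936**2) = 1/(-15294 - 12*876096) = 1/(-15294 - 10513152) = 1/(-10528446) = -1/10528446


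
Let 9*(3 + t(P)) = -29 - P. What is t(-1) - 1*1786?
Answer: -16129/9 ≈ -1792.1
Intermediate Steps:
t(P) = -56/9 - P/9 (t(P) = -3 + (-29 - P)/9 = -3 + (-29/9 - P/9) = -56/9 - P/9)
t(-1) - 1*1786 = (-56/9 - ⅑*(-1)) - 1*1786 = (-56/9 + ⅑) - 1786 = -55/9 - 1786 = -16129/9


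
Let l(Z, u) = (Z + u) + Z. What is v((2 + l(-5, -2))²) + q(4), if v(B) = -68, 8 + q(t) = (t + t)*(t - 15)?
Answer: -164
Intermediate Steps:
q(t) = -8 + 2*t*(-15 + t) (q(t) = -8 + (t + t)*(t - 15) = -8 + (2*t)*(-15 + t) = -8 + 2*t*(-15 + t))
l(Z, u) = u + 2*Z
v((2 + l(-5, -2))²) + q(4) = -68 + (-8 - 30*4 + 2*4²) = -68 + (-8 - 120 + 2*16) = -68 + (-8 - 120 + 32) = -68 - 96 = -164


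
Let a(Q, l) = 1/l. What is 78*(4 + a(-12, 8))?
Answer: 1287/4 ≈ 321.75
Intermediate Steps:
78*(4 + a(-12, 8)) = 78*(4 + 1/8) = 78*(33/8) = 1287/4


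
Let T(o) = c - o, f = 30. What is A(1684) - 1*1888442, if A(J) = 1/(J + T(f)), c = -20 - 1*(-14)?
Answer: -3112152415/1648 ≈ -1.8884e+6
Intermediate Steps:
c = -6 (c = -20 + 14 = -6)
T(o) = -6 - o
A(J) = 1/(-36 + J) (A(J) = 1/(J + (-6 - 1*30)) = 1/(J + (-6 - 30)) = 1/(J - 36) = 1/(-36 + J))
A(1684) - 1*1888442 = 1/(-36 + 1684) - 1*1888442 = 1/1648 - 1888442 = -3112152415/1648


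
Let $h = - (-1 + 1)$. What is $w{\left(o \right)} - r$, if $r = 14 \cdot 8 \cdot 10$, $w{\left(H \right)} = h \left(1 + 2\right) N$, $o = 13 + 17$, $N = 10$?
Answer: $-1120$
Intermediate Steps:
$h = 0$ ($h = \left(-1\right) 0 = 0$)
$o = 30$
$w{\left(H \right)} = 0$ ($w{\left(H \right)} = 0 \left(1 + 2\right) 10 = 0 \cdot 3 \cdot 10 = 0 \cdot 10 = 0$)
$r = 1120$ ($r = 112 \cdot 10 = 1120$)
$w{\left(o \right)} - r = 0 - 1120 = -1120$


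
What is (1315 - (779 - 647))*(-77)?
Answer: -91091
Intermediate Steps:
(1315 - (779 - 647))*(-77) = (1315 - 1*132)*(-77) = (1315 - 132)*(-77) = 1183*(-77) = -91091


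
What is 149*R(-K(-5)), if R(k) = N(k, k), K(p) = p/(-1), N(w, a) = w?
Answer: -745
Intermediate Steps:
K(p) = -p (K(p) = p*(-1) = -p)
R(k) = k
149*R(-K(-5)) = 149*(-(-1)*(-5)) = 149*(-1*5) = 149*(-5) = -745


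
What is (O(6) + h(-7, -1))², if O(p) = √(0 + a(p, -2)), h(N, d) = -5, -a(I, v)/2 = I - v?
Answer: 9 - 40*I ≈ 9.0 - 40.0*I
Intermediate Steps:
a(I, v) = -2*I + 2*v (a(I, v) = -2*(I - v) = -2*I + 2*v)
O(p) = √(-4 - 2*p) (O(p) = √(0 + (-2*p + 2*(-2))) = √(0 + (-2*p - 4)) = √(0 + (-4 - 2*p)) = √(-4 - 2*p))
(O(6) + h(-7, -1))² = (√(-4 - 2*6) - 5)² = (√(-4 - 12) - 5)² = (√(-16) - 5)² = (4*I - 5)² = (-5 + 4*I)²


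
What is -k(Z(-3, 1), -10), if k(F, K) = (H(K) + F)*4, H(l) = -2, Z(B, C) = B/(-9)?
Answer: 20/3 ≈ 6.6667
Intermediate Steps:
Z(B, C) = -B/9 (Z(B, C) = B*(-1/9) = -B/9)
k(F, K) = -8 + 4*F (k(F, K) = (-2 + F)*4 = -8 + 4*F)
-k(Z(-3, 1), -10) = -(-8 + 4*(-1/9*(-3))) = -(-8 + 4*(1/3)) = -(-8 + 4/3) = -1*(-20/3) = 20/3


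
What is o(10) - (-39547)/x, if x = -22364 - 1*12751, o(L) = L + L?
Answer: 662753/35115 ≈ 18.874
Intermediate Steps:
o(L) = 2*L
x = -35115 (x = -22364 - 12751 = -35115)
o(10) - (-39547)/x = 2*10 - (-39547)/(-35115) = 20 - (-39547)*(-1)/35115 = 20 - 1*39547/35115 = 20 - 39547/35115 = 662753/35115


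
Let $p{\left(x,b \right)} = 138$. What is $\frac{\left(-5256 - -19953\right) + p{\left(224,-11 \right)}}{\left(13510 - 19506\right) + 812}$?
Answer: $- \frac{4945}{1728} \approx -2.8617$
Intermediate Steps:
$\frac{\left(-5256 - -19953\right) + p{\left(224,-11 \right)}}{\left(13510 - 19506\right) + 812} = \frac{\left(-5256 - -19953\right) + 138}{\left(13510 - 19506\right) + 812} = \frac{\left(-5256 + 19953\right) + 138}{-5996 + 812} = \frac{14697 + 138}{-5184} = 14835 \left(- \frac{1}{5184}\right) = - \frac{4945}{1728}$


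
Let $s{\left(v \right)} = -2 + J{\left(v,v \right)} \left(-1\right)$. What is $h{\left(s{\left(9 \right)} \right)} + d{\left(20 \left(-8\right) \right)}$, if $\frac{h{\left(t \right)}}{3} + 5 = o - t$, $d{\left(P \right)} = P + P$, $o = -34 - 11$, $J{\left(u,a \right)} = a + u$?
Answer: $-410$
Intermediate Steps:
$o = -45$
$s{\left(v \right)} = -2 - 2 v$ ($s{\left(v \right)} = -2 + \left(v + v\right) \left(-1\right) = -2 + 2 v \left(-1\right) = -2 - 2 v$)
$d{\left(P \right)} = 2 P$
$h{\left(t \right)} = -150 - 3 t$ ($h{\left(t \right)} = -15 + 3 \left(-45 - t\right) = -15 - \left(135 + 3 t\right) = -150 - 3 t$)
$h{\left(s{\left(9 \right)} \right)} + d{\left(20 \left(-8\right) \right)} = \left(-150 - 3 \left(-2 - 18\right)\right) + 2 \cdot 20 \left(-8\right) = \left(-150 - 3 \left(-2 - 18\right)\right) + 2 \left(-160\right) = \left(-150 - -60\right) - 320 = \left(-150 + 60\right) - 320 = -90 - 320 = -410$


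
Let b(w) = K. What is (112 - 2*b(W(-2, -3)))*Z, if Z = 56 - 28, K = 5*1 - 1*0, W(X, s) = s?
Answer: 2856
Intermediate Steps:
K = 5 (K = 5 + 0 = 5)
b(w) = 5
Z = 28
(112 - 2*b(W(-2, -3)))*Z = (112 - 2*5)*28 = (112 - 10)*28 = 102*28 = 2856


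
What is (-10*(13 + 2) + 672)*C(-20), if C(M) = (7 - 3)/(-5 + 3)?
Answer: -1044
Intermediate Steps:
C(M) = -2 (C(M) = 4/(-2) = 4*(-½) = -2)
(-10*(13 + 2) + 672)*C(-20) = (-10*(13 + 2) + 672)*(-2) = (-10*15 + 672)*(-2) = (-150 + 672)*(-2) = 522*(-2) = -1044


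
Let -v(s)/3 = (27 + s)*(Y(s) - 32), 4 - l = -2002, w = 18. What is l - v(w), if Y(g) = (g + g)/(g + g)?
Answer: -2179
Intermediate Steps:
l = 2006 (l = 4 - 1*(-2002) = 4 + 2002 = 2006)
Y(g) = 1 (Y(g) = (2*g)/((2*g)) = (2*g)*(1/(2*g)) = 1)
v(s) = 2511 + 93*s (v(s) = -3*(27 + s)*(1 - 32) = -3*(27 + s)*(-31) = -3*(-837 - 31*s) = 2511 + 93*s)
l - v(w) = 2006 - (2511 + 93*18) = 2006 - (2511 + 1674) = 2006 - 1*4185 = 2006 - 4185 = -2179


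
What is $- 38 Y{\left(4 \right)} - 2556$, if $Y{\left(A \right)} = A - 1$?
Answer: $-2670$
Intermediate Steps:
$Y{\left(A \right)} = -1 + A$ ($Y{\left(A \right)} = A - 1 = -1 + A$)
$- 38 Y{\left(4 \right)} - 2556 = - 38 \left(-1 + 4\right) - 2556 = \left(-38\right) 3 - 2556 = -114 - 2556 = -2670$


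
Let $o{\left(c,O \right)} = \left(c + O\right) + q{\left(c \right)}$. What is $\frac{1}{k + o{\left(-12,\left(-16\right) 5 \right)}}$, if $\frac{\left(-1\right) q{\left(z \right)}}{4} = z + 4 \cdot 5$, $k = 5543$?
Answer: $\frac{1}{5419} \approx 0.00018454$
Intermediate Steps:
$q{\left(z \right)} = -80 - 4 z$ ($q{\left(z \right)} = - 4 \left(z + 4 \cdot 5\right) = - 4 \left(z + 20\right) = - 4 \left(20 + z\right) = -80 - 4 z$)
$o{\left(c,O \right)} = -80 + O - 3 c$ ($o{\left(c,O \right)} = \left(c + O\right) - \left(80 + 4 c\right) = \left(O + c\right) - \left(80 + 4 c\right) = -80 + O - 3 c$)
$\frac{1}{k + o{\left(-12,\left(-16\right) 5 \right)}} = \frac{1}{5543 - 124} = \frac{1}{5419}$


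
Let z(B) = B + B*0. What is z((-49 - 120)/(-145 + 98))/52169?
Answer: 13/188611 ≈ 6.8925e-5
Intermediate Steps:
z(B) = B (z(B) = B + 0 = B)
z((-49 - 120)/(-145 + 98))/52169 = ((-49 - 120)/(-145 + 98))/52169 = -169/(-47)*(1/52169) = -169*(-1/47)*(1/52169) = (169/47)*(1/52169) = 13/188611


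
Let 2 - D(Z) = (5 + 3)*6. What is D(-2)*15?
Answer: -690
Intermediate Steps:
D(Z) = -46 (D(Z) = 2 - (5 + 3)*6 = 2 - 8*6 = 2 - 1*48 = 2 - 48 = -46)
D(-2)*15 = -46*15 = -690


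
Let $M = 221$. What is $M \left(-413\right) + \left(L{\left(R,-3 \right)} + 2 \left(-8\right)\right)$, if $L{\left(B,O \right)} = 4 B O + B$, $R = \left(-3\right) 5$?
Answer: $-91124$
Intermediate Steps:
$R = -15$
$L{\left(B,O \right)} = B + 4 B O$ ($L{\left(B,O \right)} = 4 B O + B = B + 4 B O$)
$M \left(-413\right) + \left(L{\left(R,-3 \right)} + 2 \left(-8\right)\right) = 221 \left(-413\right) - \left(16 + 15 \left(1 + 4 \left(-3\right)\right)\right) = -91273 - \left(16 + 15 \left(1 - 12\right)\right) = -91273 - -149 = -91273 + \left(165 - 16\right) = -91273 + 149 = -91124$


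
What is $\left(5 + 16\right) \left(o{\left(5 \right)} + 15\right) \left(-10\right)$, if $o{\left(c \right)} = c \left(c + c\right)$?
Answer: $-13650$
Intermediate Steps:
$o{\left(c \right)} = 2 c^{2}$ ($o{\left(c \right)} = c 2 c = 2 c^{2}$)
$\left(5 + 16\right) \left(o{\left(5 \right)} + 15\right) \left(-10\right) = \left(5 + 16\right) \left(2 \cdot 5^{2} + 15\right) \left(-10\right) = 21 \left(2 \cdot 25 + 15\right) \left(-10\right) = 21 \left(50 + 15\right) \left(-10\right) = 21 \cdot 65 \left(-10\right) = 1365 \left(-10\right) = -13650$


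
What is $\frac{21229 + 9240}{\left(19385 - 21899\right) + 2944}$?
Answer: $\frac{30469}{430} \approx 70.858$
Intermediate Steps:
$\frac{21229 + 9240}{\left(19385 - 21899\right) + 2944} = \frac{30469}{\left(19385 - 21899\right) + 2944} = \frac{30469}{-2514 + 2944} = \frac{30469}{430}$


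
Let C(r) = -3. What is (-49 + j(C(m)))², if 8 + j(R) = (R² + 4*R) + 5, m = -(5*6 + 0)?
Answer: 3025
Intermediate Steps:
m = -30 (m = -(30 + 0) = -1*30 = -30)
j(R) = -3 + R² + 4*R (j(R) = -8 + ((R² + 4*R) + 5) = -8 + (5 + R² + 4*R) = -3 + R² + 4*R)
(-49 + j(C(m)))² = (-49 + (-3 + (-3)² + 4*(-3)))² = (-49 + (-3 + 9 - 12))² = (-49 - 6)² = (-55)² = 3025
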